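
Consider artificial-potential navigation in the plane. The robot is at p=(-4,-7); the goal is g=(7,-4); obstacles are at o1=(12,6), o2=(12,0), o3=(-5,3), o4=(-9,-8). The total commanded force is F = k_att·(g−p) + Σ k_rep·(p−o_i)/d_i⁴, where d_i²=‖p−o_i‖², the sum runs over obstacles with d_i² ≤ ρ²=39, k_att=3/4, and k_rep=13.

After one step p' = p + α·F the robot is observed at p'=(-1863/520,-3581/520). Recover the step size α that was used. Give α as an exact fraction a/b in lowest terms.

α = 1/20

F_att = 3/4·(g−p) = 3/4·(11,3) = (8.2500,2.2500)
o1: d²=425 > ρ²=39 → inactive
o2: d²=305 > ρ²=39 → inactive
o3: d²=101 > ρ²=39 → inactive
o4: d²=26 ≤ ρ²=39; F_rep = 13·(5,1)/26² = (0.0962,0.0192)
F = F_att + ΣF_rep = (8.3462,2.2692)
Δp = p'−p = (0.4173,0.1135); α = Δx/Fx = (217/520) / (217/26) = 1/20
check: Δy/Fy = (59/520) / (59/26) = 1/20 ✓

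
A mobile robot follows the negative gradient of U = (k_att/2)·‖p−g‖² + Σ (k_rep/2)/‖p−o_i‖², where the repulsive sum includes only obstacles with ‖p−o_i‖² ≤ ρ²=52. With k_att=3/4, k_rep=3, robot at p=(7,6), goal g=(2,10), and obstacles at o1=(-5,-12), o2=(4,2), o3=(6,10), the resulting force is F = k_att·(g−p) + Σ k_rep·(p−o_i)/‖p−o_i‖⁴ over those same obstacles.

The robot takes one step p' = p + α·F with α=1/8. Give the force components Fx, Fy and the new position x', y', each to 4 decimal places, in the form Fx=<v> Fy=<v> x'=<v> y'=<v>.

F_att = 3/4·(g−p) = 3/4·(-5,4) = (-3.7500,3.0000)
o1: d²=468 > ρ²=52 → inactive
o2: d²=25 ≤ ρ²=52; F_rep = 3·(3,4)/25² = (0.0144,0.0192)
o3: d²=17 ≤ ρ²=52; F_rep = 3·(1,-4)/17² = (0.0104,-0.0415)
F = F_att + ΣF_rep = (-3.7252,2.9777)
p' = p + 1/8·F = (6.5343,6.3722)

Fx=-3.7252 Fy=2.9777 x'=6.5343 y'=6.3722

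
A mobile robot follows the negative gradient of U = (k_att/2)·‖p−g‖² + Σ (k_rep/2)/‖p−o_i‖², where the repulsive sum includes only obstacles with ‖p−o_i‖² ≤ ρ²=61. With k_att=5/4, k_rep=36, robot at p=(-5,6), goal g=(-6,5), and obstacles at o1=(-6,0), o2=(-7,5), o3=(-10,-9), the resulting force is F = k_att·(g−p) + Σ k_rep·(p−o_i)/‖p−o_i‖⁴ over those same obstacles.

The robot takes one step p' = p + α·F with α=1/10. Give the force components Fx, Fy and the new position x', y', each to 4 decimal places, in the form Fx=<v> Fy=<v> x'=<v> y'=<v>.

F_att = 5/4·(g−p) = 5/4·(-1,-1) = (-1.2500,-1.2500)
o1: d²=37 ≤ ρ²=61; F_rep = 36·(1,6)/37² = (0.0263,0.1578)
o2: d²=5 ≤ ρ²=61; F_rep = 36·(2,1)/5² = (2.8800,1.4400)
o3: d²=250 > ρ²=61 → inactive
F = F_att + ΣF_rep = (1.6563,0.3478)
p' = p + 1/10·F = (-4.8344,6.0348)

Fx=1.6563 Fy=0.3478 x'=-4.8344 y'=6.0348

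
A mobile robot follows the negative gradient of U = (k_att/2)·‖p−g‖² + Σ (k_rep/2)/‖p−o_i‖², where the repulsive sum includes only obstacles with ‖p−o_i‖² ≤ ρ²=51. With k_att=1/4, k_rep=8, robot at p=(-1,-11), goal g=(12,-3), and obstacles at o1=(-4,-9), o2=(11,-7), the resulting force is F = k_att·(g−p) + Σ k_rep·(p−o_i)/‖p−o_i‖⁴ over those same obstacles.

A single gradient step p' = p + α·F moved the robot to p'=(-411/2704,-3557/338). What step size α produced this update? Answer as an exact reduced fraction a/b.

α = 1/4

F_att = 1/4·(g−p) = 1/4·(13,8) = (3.2500,2.0000)
o1: d²=13 ≤ ρ²=51; F_rep = 8·(3,-2)/13² = (0.1420,-0.0947)
o2: d²=160 > ρ²=51 → inactive
F = F_att + ΣF_rep = (3.3920,1.9053)
Δp = p'−p = (0.8480,0.4763); α = Δx/Fx = (2293/2704) / (2293/676) = 1/4
check: Δy/Fy = (161/338) / (322/169) = 1/4 ✓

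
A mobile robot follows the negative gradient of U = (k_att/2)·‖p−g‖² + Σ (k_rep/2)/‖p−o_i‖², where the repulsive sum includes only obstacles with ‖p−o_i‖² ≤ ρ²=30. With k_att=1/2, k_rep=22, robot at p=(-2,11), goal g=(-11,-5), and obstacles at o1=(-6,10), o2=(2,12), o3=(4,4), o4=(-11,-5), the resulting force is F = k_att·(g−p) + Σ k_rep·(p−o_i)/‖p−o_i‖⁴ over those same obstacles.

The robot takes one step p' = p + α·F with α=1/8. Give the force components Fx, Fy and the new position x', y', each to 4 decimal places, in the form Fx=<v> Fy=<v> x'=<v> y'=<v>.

F_att = 1/2·(g−p) = 1/2·(-9,-16) = (-4.5000,-8.0000)
o1: d²=17 ≤ ρ²=30; F_rep = 22·(4,1)/17² = (0.3045,0.0761)
o2: d²=17 ≤ ρ²=30; F_rep = 22·(-4,-1)/17² = (-0.3045,-0.0761)
o3: d²=85 > ρ²=30 → inactive
o4: d²=337 > ρ²=30 → inactive
F = F_att + ΣF_rep = (-4.5000,-8.0000)
p' = p + 1/8·F = (-2.5625,10.0000)

Fx=-4.5000 Fy=-8.0000 x'=-2.5625 y'=10.0000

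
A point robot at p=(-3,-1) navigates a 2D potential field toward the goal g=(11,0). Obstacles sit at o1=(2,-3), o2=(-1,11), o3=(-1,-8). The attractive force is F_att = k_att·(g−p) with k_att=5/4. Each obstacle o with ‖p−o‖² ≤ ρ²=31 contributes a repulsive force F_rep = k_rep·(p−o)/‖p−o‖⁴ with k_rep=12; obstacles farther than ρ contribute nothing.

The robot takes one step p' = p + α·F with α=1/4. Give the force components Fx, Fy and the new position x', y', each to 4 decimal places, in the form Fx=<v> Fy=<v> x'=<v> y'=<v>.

F_att = 5/4·(g−p) = 5/4·(14,1) = (17.5000,1.2500)
o1: d²=29 ≤ ρ²=31; F_rep = 12·(-5,2)/29² = (-0.0713,0.0285)
o2: d²=148 > ρ²=31 → inactive
o3: d²=53 > ρ²=31 → inactive
F = F_att + ΣF_rep = (17.4287,1.2785)
p' = p + 1/4·F = (1.3572,-0.6804)

Fx=17.4287 Fy=1.2785 x'=1.3572 y'=-0.6804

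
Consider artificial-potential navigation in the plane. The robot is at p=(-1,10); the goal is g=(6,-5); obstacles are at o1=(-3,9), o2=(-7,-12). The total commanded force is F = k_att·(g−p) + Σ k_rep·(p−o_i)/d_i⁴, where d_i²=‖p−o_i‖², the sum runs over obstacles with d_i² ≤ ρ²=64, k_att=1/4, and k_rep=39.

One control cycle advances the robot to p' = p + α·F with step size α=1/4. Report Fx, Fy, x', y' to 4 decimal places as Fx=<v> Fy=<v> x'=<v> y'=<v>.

F_att = 1/4·(g−p) = 1/4·(7,-15) = (1.7500,-3.7500)
o1: d²=5 ≤ ρ²=64; F_rep = 39·(2,1)/5² = (3.1200,1.5600)
o2: d²=520 > ρ²=64 → inactive
F = F_att + ΣF_rep = (4.8700,-2.1900)
p' = p + 1/4·F = (0.2175,9.4525)

Fx=4.8700 Fy=-2.1900 x'=0.2175 y'=9.4525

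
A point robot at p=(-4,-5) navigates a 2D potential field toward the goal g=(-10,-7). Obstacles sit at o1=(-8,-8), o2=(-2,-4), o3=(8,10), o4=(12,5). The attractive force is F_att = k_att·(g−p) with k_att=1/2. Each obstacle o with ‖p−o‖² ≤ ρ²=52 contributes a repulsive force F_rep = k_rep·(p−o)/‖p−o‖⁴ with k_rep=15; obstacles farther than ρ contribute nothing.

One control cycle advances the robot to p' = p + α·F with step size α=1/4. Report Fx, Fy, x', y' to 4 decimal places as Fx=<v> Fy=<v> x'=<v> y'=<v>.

F_att = 1/2·(g−p) = 1/2·(-6,-2) = (-3.0000,-1.0000)
o1: d²=25 ≤ ρ²=52; F_rep = 15·(4,3)/25² = (0.0960,0.0720)
o2: d²=5 ≤ ρ²=52; F_rep = 15·(-2,-1)/5² = (-1.2000,-0.6000)
o3: d²=369 > ρ²=52 → inactive
o4: d²=356 > ρ²=52 → inactive
F = F_att + ΣF_rep = (-4.1040,-1.5280)
p' = p + 1/4·F = (-5.0260,-5.3820)

Fx=-4.1040 Fy=-1.5280 x'=-5.0260 y'=-5.3820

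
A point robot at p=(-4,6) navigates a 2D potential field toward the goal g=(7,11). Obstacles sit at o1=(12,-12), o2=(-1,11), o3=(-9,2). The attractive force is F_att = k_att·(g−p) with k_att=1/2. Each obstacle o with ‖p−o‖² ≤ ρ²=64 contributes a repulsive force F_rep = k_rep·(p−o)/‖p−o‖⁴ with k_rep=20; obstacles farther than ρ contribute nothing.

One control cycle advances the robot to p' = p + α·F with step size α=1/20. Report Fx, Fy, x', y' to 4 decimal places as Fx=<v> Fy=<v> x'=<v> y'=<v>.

F_att = 1/2·(g−p) = 1/2·(11,5) = (5.5000,2.5000)
o1: d²=580 > ρ²=64 → inactive
o2: d²=34 ≤ ρ²=64; F_rep = 20·(-3,-5)/34² = (-0.0519,-0.0865)
o3: d²=41 ≤ ρ²=64; F_rep = 20·(5,4)/41² = (0.0595,0.0476)
F = F_att + ΣF_rep = (5.5076,2.4611)
p' = p + 1/20·F = (-3.7246,6.1231)

Fx=5.5076 Fy=2.4611 x'=-3.7246 y'=6.1231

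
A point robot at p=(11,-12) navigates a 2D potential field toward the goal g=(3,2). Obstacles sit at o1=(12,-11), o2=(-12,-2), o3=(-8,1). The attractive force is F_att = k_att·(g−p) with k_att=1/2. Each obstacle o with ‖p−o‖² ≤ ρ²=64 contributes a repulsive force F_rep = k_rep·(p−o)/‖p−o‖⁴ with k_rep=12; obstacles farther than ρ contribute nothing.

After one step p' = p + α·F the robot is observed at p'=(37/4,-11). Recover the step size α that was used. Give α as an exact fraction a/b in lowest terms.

F_att = 1/2·(g−p) = 1/2·(-8,14) = (-4.0000,7.0000)
o1: d²=2 ≤ ρ²=64; F_rep = 12·(-1,-1)/2² = (-3.0000,-3.0000)
o2: d²=629 > ρ²=64 → inactive
o3: d²=530 > ρ²=64 → inactive
F = F_att + ΣF_rep = (-7.0000,4.0000)
Δp = p'−p = (-1.7500,1.0000); α = Δx/Fx = (-7/4) / (-7) = 1/4
check: Δy/Fy = (1) / (4) = 1/4 ✓

α = 1/4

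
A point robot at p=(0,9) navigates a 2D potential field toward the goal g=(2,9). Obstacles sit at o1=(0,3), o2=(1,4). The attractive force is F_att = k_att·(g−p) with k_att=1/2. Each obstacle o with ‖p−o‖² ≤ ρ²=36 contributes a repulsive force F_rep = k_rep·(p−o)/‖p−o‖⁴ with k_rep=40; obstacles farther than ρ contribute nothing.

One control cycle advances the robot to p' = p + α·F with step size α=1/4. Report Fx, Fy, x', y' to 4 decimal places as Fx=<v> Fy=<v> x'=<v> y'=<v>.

F_att = 1/2·(g−p) = 1/2·(2,0) = (1.0000,0.0000)
o1: d²=36 ≤ ρ²=36; F_rep = 40·(0,6)/36² = (0.0000,0.1852)
o2: d²=26 ≤ ρ²=36; F_rep = 40·(-1,5)/26² = (-0.0592,0.2959)
F = F_att + ΣF_rep = (0.9408,0.4810)
p' = p + 1/4·F = (0.2352,9.1203)

Fx=0.9408 Fy=0.4810 x'=0.2352 y'=9.1203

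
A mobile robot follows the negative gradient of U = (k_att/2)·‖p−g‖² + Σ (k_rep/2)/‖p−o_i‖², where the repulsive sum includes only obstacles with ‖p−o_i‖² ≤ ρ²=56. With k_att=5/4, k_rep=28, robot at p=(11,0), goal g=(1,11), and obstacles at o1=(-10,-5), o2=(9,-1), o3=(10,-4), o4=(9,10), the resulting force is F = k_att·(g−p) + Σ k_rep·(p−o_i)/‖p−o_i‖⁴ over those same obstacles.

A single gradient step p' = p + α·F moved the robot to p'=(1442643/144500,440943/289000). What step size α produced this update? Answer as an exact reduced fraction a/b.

F_att = 5/4·(g−p) = 5/4·(-10,11) = (-12.5000,13.7500)
o1: d²=466 > ρ²=56 → inactive
o2: d²=5 ≤ ρ²=56; F_rep = 28·(2,1)/5² = (2.2400,1.1200)
o3: d²=17 ≤ ρ²=56; F_rep = 28·(1,4)/17² = (0.0969,0.3875)
o4: d²=104 > ρ²=56 → inactive
F = F_att + ΣF_rep = (-10.1631,15.2575)
Δp = p'−p = (-1.0163,1.5258); α = Δx/Fx = (-146857/144500) / (-146857/14450) = 1/10
check: Δy/Fy = (440943/289000) / (440943/28900) = 1/10 ✓

α = 1/10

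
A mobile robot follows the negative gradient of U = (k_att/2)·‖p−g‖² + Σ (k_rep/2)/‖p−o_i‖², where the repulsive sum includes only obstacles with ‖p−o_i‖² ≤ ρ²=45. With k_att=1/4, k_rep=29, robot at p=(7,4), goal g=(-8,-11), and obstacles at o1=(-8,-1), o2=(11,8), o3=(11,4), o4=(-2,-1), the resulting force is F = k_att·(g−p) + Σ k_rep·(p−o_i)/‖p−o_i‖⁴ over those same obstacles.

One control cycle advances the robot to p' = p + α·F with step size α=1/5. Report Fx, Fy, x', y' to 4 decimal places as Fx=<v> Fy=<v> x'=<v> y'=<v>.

Fx=-4.3164 Fy=-3.8633 x'=6.1367 y'=3.2273

F_att = 1/4·(g−p) = 1/4·(-15,-15) = (-3.7500,-3.7500)
o1: d²=250 > ρ²=45 → inactive
o2: d²=32 ≤ ρ²=45; F_rep = 29·(-4,-4)/32² = (-0.1133,-0.1133)
o3: d²=16 ≤ ρ²=45; F_rep = 29·(-4,0)/16² = (-0.4531,0.0000)
o4: d²=106 > ρ²=45 → inactive
F = F_att + ΣF_rep = (-4.3164,-3.8633)
p' = p + 1/5·F = (6.1367,3.2273)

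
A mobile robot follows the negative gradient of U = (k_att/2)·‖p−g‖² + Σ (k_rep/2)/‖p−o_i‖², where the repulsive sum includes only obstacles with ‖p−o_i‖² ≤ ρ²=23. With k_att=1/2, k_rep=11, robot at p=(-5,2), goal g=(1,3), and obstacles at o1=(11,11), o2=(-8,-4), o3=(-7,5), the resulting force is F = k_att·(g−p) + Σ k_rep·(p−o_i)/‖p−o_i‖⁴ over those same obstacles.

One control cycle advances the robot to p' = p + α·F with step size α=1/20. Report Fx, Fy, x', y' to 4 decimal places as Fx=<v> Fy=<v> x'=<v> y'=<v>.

F_att = 1/2·(g−p) = 1/2·(6,1) = (3.0000,0.5000)
o1: d²=337 > ρ²=23 → inactive
o2: d²=45 > ρ²=23 → inactive
o3: d²=13 ≤ ρ²=23; F_rep = 11·(2,-3)/13² = (0.1302,-0.1953)
F = F_att + ΣF_rep = (3.1302,0.3047)
p' = p + 1/20·F = (-4.8435,2.0152)

Fx=3.1302 Fy=0.3047 x'=-4.8435 y'=2.0152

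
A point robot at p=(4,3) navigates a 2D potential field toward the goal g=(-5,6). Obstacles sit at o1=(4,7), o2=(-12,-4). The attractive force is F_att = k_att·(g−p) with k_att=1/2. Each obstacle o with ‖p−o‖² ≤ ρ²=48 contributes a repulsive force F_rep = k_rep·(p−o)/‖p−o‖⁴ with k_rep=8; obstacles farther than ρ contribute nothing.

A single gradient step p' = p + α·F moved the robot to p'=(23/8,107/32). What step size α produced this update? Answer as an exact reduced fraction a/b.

F_att = 1/2·(g−p) = 1/2·(-9,3) = (-4.5000,1.5000)
o1: d²=16 ≤ ρ²=48; F_rep = 8·(0,-4)/16² = (0.0000,-0.1250)
o2: d²=305 > ρ²=48 → inactive
F = F_att + ΣF_rep = (-4.5000,1.3750)
Δp = p'−p = (-1.1250,0.3438); α = Δx/Fx = (-9/8) / (-9/2) = 1/4
check: Δy/Fy = (11/32) / (11/8) = 1/4 ✓

α = 1/4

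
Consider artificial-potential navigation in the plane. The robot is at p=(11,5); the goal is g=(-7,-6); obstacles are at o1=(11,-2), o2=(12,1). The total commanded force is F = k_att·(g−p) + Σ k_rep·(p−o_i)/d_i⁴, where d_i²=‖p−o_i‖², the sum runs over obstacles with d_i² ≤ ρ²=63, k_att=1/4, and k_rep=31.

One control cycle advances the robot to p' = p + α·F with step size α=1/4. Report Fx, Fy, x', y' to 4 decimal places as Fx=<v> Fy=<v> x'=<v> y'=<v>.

F_att = 1/4·(g−p) = 1/4·(-18,-11) = (-4.5000,-2.7500)
o1: d²=49 ≤ ρ²=63; F_rep = 31·(0,7)/49² = (0.0000,0.0904)
o2: d²=17 ≤ ρ²=63; F_rep = 31·(-1,4)/17² = (-0.1073,0.4291)
F = F_att + ΣF_rep = (-4.6073,-2.2306)
p' = p + 1/4·F = (9.8482,4.4424)

Fx=-4.6073 Fy=-2.2306 x'=9.8482 y'=4.4424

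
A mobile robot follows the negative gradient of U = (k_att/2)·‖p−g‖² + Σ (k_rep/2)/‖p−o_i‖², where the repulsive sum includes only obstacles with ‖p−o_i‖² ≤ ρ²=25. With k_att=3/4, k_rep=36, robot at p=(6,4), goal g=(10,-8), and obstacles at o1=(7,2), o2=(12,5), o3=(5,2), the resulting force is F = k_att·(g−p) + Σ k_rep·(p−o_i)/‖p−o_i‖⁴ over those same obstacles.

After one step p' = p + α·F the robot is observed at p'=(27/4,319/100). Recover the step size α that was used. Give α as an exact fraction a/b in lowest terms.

F_att = 3/4·(g−p) = 3/4·(4,-12) = (3.0000,-9.0000)
o1: d²=5 ≤ ρ²=25; F_rep = 36·(-1,2)/5² = (-1.4400,2.8800)
o2: d²=37 > ρ²=25 → inactive
o3: d²=5 ≤ ρ²=25; F_rep = 36·(1,2)/5² = (1.4400,2.8800)
F = F_att + ΣF_rep = (3.0000,-3.2400)
Δp = p'−p = (0.7500,-0.8100); α = Δx/Fx = (3/4) / (3) = 1/4
check: Δy/Fy = (-81/100) / (-81/25) = 1/4 ✓

α = 1/4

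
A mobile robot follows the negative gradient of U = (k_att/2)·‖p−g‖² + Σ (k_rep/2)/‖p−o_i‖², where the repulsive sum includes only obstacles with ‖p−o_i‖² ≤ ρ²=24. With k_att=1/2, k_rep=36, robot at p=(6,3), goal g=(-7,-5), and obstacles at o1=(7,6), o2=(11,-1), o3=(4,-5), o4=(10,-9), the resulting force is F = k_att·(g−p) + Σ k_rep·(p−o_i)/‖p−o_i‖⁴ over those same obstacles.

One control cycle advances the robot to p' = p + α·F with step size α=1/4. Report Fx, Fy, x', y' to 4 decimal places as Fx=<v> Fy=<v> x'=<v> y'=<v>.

Fx=-6.8600 Fy=-5.0800 x'=4.2850 y'=1.7300

F_att = 1/2·(g−p) = 1/2·(-13,-8) = (-6.5000,-4.0000)
o1: d²=10 ≤ ρ²=24; F_rep = 36·(-1,-3)/10² = (-0.3600,-1.0800)
o2: d²=41 > ρ²=24 → inactive
o3: d²=68 > ρ²=24 → inactive
o4: d²=160 > ρ²=24 → inactive
F = F_att + ΣF_rep = (-6.8600,-5.0800)
p' = p + 1/4·F = (4.2850,1.7300)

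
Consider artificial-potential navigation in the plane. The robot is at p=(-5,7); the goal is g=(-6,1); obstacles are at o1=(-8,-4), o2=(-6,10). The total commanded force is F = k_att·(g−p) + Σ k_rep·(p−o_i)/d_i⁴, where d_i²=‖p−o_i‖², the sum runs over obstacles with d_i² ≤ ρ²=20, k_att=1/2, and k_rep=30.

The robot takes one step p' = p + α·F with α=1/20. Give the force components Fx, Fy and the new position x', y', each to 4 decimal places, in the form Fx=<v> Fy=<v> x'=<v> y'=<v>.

F_att = 1/2·(g−p) = 1/2·(-1,-6) = (-0.5000,-3.0000)
o1: d²=130 > ρ²=20 → inactive
o2: d²=10 ≤ ρ²=20; F_rep = 30·(1,-3)/10² = (0.3000,-0.9000)
F = F_att + ΣF_rep = (-0.2000,-3.9000)
p' = p + 1/20·F = (-5.0100,6.8050)

Fx=-0.2000 Fy=-3.9000 x'=-5.0100 y'=6.8050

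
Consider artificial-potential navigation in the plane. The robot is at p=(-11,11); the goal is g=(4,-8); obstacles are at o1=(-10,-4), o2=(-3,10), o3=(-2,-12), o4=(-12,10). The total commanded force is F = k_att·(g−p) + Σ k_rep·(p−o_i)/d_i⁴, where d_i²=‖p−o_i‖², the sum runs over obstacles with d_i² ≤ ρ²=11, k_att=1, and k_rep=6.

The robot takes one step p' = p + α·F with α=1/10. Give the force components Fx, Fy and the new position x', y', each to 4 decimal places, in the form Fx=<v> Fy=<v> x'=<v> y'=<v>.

Fx=16.5000 Fy=-17.5000 x'=-9.3500 y'=9.2500

F_att = 1·(g−p) = 1·(15,-19) = (15.0000,-19.0000)
o1: d²=226 > ρ²=11 → inactive
o2: d²=65 > ρ²=11 → inactive
o3: d²=610 > ρ²=11 → inactive
o4: d²=2 ≤ ρ²=11; F_rep = 6·(1,1)/2² = (1.5000,1.5000)
F = F_att + ΣF_rep = (16.5000,-17.5000)
p' = p + 1/10·F = (-9.3500,9.2500)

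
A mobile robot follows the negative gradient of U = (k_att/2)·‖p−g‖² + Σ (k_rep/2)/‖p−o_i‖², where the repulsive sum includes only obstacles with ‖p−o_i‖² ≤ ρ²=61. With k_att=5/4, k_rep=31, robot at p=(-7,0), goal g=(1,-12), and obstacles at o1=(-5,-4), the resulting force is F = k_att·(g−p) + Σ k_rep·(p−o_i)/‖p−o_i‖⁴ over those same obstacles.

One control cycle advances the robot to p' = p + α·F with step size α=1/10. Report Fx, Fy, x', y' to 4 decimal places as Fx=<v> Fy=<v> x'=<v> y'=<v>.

Fx=9.8450 Fy=-14.6900 x'=-6.0155 y'=-1.4690

F_att = 5/4·(g−p) = 5/4·(8,-12) = (10.0000,-15.0000)
o1: d²=20 ≤ ρ²=61; F_rep = 31·(-2,4)/20² = (-0.1550,0.3100)
F = F_att + ΣF_rep = (9.8450,-14.6900)
p' = p + 1/10·F = (-6.0155,-1.4690)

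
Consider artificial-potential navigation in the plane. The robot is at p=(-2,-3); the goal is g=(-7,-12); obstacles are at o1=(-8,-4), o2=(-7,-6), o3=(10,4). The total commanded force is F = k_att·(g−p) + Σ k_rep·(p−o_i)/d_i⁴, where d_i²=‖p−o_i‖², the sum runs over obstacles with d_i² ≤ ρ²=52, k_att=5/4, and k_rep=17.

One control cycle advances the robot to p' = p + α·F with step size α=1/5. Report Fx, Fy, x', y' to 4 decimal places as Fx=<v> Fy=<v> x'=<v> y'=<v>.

Fx=-6.1020 Fy=-11.1935 x'=-3.2204 y'=-5.2387

F_att = 5/4·(g−p) = 5/4·(-5,-9) = (-6.2500,-11.2500)
o1: d²=37 ≤ ρ²=52; F_rep = 17·(6,1)/37² = (0.0745,0.0124)
o2: d²=34 ≤ ρ²=52; F_rep = 17·(5,3)/34² = (0.0735,0.0441)
o3: d²=193 > ρ²=52 → inactive
F = F_att + ΣF_rep = (-6.1020,-11.1935)
p' = p + 1/5·F = (-3.2204,-5.2387)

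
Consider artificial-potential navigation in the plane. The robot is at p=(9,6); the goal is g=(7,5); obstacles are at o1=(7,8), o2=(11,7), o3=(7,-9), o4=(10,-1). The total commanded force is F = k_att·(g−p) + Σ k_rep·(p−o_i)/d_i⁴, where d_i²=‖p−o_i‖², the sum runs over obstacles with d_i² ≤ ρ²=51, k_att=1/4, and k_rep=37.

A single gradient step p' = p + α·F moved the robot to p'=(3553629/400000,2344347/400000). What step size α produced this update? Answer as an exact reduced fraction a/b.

F_att = 1/4·(g−p) = 1/4·(-2,-1) = (-0.5000,-0.2500)
o1: d²=8 ≤ ρ²=51; F_rep = 37·(2,-2)/8² = (1.1562,-1.1562)
o2: d²=5 ≤ ρ²=51; F_rep = 37·(-2,-1)/5² = (-2.9600,-1.4800)
o3: d²=229 > ρ²=51 → inactive
o4: d²=50 ≤ ρ²=51; F_rep = 37·(-1,7)/50² = (-0.0148,0.1036)
F = F_att + ΣF_rep = (-2.3186,-2.7826)
Δp = p'−p = (-0.1159,-0.1391); α = Δx/Fx = (-46371/400000) / (-46371/20000) = 1/20
check: Δy/Fy = (-55653/400000) / (-55653/20000) = 1/20 ✓

α = 1/20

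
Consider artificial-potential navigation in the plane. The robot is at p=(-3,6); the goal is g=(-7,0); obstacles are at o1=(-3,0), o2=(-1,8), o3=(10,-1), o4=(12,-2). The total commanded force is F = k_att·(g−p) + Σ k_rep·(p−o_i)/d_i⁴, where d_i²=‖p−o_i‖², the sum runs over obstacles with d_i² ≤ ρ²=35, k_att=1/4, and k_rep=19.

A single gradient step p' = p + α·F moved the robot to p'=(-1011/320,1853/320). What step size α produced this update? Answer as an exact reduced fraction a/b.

F_att = 1/4·(g−p) = 1/4·(-4,-6) = (-1.0000,-1.5000)
o1: d²=36 > ρ²=35 → inactive
o2: d²=8 ≤ ρ²=35; F_rep = 19·(-2,-2)/8² = (-0.5938,-0.5938)
o3: d²=218 > ρ²=35 → inactive
o4: d²=289 > ρ²=35 → inactive
F = F_att + ΣF_rep = (-1.5938,-2.0938)
Δp = p'−p = (-0.1594,-0.2094); α = Δx/Fx = (-51/320) / (-51/32) = 1/10
check: Δy/Fy = (-67/320) / (-67/32) = 1/10 ✓

α = 1/10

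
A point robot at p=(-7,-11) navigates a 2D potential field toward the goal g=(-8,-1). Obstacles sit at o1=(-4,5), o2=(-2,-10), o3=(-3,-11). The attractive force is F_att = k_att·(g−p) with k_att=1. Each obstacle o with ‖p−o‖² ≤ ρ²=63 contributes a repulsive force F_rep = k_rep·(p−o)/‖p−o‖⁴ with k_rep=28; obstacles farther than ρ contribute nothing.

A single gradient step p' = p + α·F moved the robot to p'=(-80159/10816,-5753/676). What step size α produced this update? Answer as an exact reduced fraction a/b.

α = 1/4

F_att = 1·(g−p) = 1·(-1,10) = (-1.0000,10.0000)
o1: d²=265 > ρ²=63 → inactive
o2: d²=26 ≤ ρ²=63; F_rep = 28·(-5,-1)/26² = (-0.2071,-0.0414)
o3: d²=16 ≤ ρ²=63; F_rep = 28·(-4,0)/16² = (-0.4375,0.0000)
F = F_att + ΣF_rep = (-1.6446,9.9586)
Δp = p'−p = (-0.4112,2.4896); α = Δx/Fx = (-4447/10816) / (-4447/2704) = 1/4
check: Δy/Fy = (1683/676) / (1683/169) = 1/4 ✓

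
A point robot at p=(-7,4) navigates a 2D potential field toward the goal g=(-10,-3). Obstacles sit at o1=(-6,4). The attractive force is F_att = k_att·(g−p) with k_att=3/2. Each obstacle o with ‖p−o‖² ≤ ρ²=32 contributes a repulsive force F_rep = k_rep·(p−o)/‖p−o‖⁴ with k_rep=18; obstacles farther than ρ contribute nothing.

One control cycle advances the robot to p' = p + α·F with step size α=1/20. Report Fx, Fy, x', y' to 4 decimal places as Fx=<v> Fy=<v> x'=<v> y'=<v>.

Fx=-22.5000 Fy=-10.5000 x'=-8.1250 y'=3.4750

F_att = 3/2·(g−p) = 3/2·(-3,-7) = (-4.5000,-10.5000)
o1: d²=1 ≤ ρ²=32; F_rep = 18·(-1,0)/1² = (-18.0000,0.0000)
F = F_att + ΣF_rep = (-22.5000,-10.5000)
p' = p + 1/20·F = (-8.1250,3.4750)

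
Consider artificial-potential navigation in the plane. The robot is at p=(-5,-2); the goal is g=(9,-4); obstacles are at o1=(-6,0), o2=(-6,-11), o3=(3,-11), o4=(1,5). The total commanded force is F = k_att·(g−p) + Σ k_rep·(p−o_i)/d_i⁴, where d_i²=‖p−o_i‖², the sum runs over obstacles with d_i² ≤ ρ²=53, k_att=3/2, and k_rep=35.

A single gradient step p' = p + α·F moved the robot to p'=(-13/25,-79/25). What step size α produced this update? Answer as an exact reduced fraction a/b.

α = 1/5

F_att = 3/2·(g−p) = 3/2·(14,-2) = (21.0000,-3.0000)
o1: d²=5 ≤ ρ²=53; F_rep = 35·(1,-2)/5² = (1.4000,-2.8000)
o2: d²=82 > ρ²=53 → inactive
o3: d²=145 > ρ²=53 → inactive
o4: d²=85 > ρ²=53 → inactive
F = F_att + ΣF_rep = (22.4000,-5.8000)
Δp = p'−p = (4.4800,-1.1600); α = Δx/Fx = (112/25) / (112/5) = 1/5
check: Δy/Fy = (-29/25) / (-29/5) = 1/5 ✓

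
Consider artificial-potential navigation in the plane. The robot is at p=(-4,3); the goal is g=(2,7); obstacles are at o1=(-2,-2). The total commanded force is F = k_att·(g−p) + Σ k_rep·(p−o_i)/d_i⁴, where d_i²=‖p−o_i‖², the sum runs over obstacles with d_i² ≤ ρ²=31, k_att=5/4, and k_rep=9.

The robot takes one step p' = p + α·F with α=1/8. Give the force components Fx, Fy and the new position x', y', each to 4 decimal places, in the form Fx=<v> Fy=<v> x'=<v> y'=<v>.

F_att = 5/4·(g−p) = 5/4·(6,4) = (7.5000,5.0000)
o1: d²=29 ≤ ρ²=31; F_rep = 9·(-2,5)/29² = (-0.0214,0.0535)
F = F_att + ΣF_rep = (7.4786,5.0535)
p' = p + 1/8·F = (-3.0652,3.6317)

Fx=7.4786 Fy=5.0535 x'=-3.0652 y'=3.6317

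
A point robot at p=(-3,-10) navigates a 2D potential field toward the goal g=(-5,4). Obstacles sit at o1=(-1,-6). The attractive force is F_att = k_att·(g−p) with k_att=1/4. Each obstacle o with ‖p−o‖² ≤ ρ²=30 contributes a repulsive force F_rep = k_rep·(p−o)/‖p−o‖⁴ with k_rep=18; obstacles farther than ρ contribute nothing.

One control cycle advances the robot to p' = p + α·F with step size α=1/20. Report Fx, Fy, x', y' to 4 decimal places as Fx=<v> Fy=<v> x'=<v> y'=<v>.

Fx=-0.5900 Fy=3.3200 x'=-3.0295 y'=-9.8340

F_att = 1/4·(g−p) = 1/4·(-2,14) = (-0.5000,3.5000)
o1: d²=20 ≤ ρ²=30; F_rep = 18·(-2,-4)/20² = (-0.0900,-0.1800)
F = F_att + ΣF_rep = (-0.5900,3.3200)
p' = p + 1/20·F = (-3.0295,-9.8340)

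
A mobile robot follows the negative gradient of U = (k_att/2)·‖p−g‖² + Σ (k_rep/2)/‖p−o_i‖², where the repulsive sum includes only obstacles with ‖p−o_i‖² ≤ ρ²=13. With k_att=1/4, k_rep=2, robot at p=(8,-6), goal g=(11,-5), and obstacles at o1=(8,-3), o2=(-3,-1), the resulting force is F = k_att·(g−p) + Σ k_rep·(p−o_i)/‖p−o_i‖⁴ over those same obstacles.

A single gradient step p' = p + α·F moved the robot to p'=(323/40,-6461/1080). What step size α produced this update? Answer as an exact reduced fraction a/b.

α = 1/10

F_att = 1/4·(g−p) = 1/4·(3,1) = (0.7500,0.2500)
o1: d²=9 ≤ ρ²=13; F_rep = 2·(0,-3)/9² = (0.0000,-0.0741)
o2: d²=146 > ρ²=13 → inactive
F = F_att + ΣF_rep = (0.7500,0.1759)
Δp = p'−p = (0.0750,0.0176); α = Δx/Fx = (3/40) / (3/4) = 1/10
check: Δy/Fy = (19/1080) / (19/108) = 1/10 ✓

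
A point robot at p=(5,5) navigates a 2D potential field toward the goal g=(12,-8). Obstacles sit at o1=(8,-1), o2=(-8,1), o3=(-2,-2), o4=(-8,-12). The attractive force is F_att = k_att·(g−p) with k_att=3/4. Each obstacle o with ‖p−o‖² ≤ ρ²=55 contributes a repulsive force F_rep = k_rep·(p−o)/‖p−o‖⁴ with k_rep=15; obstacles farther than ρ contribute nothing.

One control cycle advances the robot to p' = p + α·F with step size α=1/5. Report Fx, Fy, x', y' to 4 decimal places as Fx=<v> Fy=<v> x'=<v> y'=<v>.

Fx=5.2278 Fy=-9.7056 x'=6.0456 y'=3.0589

F_att = 3/4·(g−p) = 3/4·(7,-13) = (5.2500,-9.7500)
o1: d²=45 ≤ ρ²=55; F_rep = 15·(-3,6)/45² = (-0.0222,0.0444)
o2: d²=185 > ρ²=55 → inactive
o3: d²=98 > ρ²=55 → inactive
o4: d²=458 > ρ²=55 → inactive
F = F_att + ΣF_rep = (5.2278,-9.7056)
p' = p + 1/5·F = (6.0456,3.0589)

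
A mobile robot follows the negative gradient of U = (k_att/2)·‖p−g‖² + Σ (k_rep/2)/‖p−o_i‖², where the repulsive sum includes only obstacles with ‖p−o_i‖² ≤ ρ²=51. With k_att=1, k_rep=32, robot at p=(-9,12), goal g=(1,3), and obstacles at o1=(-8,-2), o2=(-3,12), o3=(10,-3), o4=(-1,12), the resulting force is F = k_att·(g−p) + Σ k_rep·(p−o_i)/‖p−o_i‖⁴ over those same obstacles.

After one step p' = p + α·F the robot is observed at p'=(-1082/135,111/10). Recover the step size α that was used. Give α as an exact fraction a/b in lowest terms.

α = 1/10

F_att = 1·(g−p) = 1·(10,-9) = (10.0000,-9.0000)
o1: d²=197 > ρ²=51 → inactive
o2: d²=36 ≤ ρ²=51; F_rep = 32·(-6,0)/36² = (-0.1481,0.0000)
o3: d²=586 > ρ²=51 → inactive
o4: d²=64 > ρ²=51 → inactive
F = F_att + ΣF_rep = (9.8519,-9.0000)
Δp = p'−p = (0.9852,-0.9000); α = Δx/Fx = (133/135) / (266/27) = 1/10
check: Δy/Fy = (-9/10) / (-9) = 1/10 ✓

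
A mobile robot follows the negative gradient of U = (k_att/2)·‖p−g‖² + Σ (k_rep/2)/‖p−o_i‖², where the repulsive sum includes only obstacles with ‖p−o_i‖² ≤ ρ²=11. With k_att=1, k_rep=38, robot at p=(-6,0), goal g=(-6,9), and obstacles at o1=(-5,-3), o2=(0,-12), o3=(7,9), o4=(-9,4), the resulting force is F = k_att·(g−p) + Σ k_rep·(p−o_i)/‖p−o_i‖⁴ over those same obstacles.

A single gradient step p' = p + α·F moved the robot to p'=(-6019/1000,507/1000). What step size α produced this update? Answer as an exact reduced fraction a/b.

F_att = 1·(g−p) = 1·(0,9) = (0.0000,9.0000)
o1: d²=10 ≤ ρ²=11; F_rep = 38·(-1,3)/10² = (-0.3800,1.1400)
o2: d²=180 > ρ²=11 → inactive
o3: d²=250 > ρ²=11 → inactive
o4: d²=25 > ρ²=11 → inactive
F = F_att + ΣF_rep = (-0.3800,10.1400)
Δp = p'−p = (-0.0190,0.5070); α = Δx/Fx = (-19/1000) / (-19/50) = 1/20
check: Δy/Fy = (507/1000) / (507/50) = 1/20 ✓

α = 1/20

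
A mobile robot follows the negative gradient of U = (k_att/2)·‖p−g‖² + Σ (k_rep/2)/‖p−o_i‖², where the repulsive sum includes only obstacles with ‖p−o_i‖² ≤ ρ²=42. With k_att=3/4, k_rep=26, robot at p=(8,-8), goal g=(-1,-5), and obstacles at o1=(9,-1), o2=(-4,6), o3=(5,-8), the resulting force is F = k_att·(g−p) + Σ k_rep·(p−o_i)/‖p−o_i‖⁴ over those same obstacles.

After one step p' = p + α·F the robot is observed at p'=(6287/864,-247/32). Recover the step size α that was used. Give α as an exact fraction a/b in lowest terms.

α = 1/8

F_att = 3/4·(g−p) = 3/4·(-9,3) = (-6.7500,2.2500)
o1: d²=50 > ρ²=42 → inactive
o2: d²=340 > ρ²=42 → inactive
o3: d²=9 ≤ ρ²=42; F_rep = 26·(3,0)/9² = (0.9630,0.0000)
F = F_att + ΣF_rep = (-5.7870,2.2500)
Δp = p'−p = (-0.7234,0.2812); α = Δx/Fx = (-625/864) / (-625/108) = 1/8
check: Δy/Fy = (9/32) / (9/4) = 1/8 ✓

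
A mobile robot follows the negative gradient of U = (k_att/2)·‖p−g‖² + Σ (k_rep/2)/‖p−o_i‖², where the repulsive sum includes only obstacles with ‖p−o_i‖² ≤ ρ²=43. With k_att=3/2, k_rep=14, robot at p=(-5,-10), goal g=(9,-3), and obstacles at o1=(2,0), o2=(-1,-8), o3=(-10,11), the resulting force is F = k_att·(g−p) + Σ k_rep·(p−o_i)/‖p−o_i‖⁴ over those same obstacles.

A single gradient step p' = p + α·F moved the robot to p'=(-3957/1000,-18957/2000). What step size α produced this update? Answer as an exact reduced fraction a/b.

F_att = 3/2·(g−p) = 3/2·(14,7) = (21.0000,10.5000)
o1: d²=149 > ρ²=43 → inactive
o2: d²=20 ≤ ρ²=43; F_rep = 14·(-4,-2)/20² = (-0.1400,-0.0700)
o3: d²=466 > ρ²=43 → inactive
F = F_att + ΣF_rep = (20.8600,10.4300)
Δp = p'−p = (1.0430,0.5215); α = Δx/Fx = (1043/1000) / (1043/50) = 1/20
check: Δy/Fy = (1043/2000) / (1043/100) = 1/20 ✓

α = 1/20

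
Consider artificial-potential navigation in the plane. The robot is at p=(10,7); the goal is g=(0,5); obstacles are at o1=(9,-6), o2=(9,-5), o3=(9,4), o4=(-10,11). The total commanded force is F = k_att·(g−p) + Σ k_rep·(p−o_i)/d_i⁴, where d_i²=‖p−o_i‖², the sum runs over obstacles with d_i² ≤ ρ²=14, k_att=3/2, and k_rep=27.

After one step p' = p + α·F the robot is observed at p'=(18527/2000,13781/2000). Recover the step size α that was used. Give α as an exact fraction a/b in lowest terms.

α = 1/20

F_att = 3/2·(g−p) = 3/2·(-10,-2) = (-15.0000,-3.0000)
o1: d²=170 > ρ²=14 → inactive
o2: d²=145 > ρ²=14 → inactive
o3: d²=10 ≤ ρ²=14; F_rep = 27·(1,3)/10² = (0.2700,0.8100)
o4: d²=416 > ρ²=14 → inactive
F = F_att + ΣF_rep = (-14.7300,-2.1900)
Δp = p'−p = (-0.7365,-0.1095); α = Δx/Fx = (-1473/2000) / (-1473/100) = 1/20
check: Δy/Fy = (-219/2000) / (-219/100) = 1/20 ✓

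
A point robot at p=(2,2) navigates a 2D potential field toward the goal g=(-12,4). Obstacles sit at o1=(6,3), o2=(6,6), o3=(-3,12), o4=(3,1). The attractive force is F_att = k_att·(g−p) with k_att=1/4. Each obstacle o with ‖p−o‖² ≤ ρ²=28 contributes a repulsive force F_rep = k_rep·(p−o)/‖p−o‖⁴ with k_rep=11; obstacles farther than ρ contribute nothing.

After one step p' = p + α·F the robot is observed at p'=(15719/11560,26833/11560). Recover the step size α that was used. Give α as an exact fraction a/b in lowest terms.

α = 1/10

F_att = 1/4·(g−p) = 1/4·(-14,2) = (-3.5000,0.5000)
o1: d²=17 ≤ ρ²=28; F_rep = 11·(-4,-1)/17² = (-0.1522,-0.0381)
o2: d²=32 > ρ²=28 → inactive
o3: d²=125 > ρ²=28 → inactive
o4: d²=2 ≤ ρ²=28; F_rep = 11·(-1,1)/2² = (-2.7500,2.7500)
F = F_att + ΣF_rep = (-6.4022,3.2119)
Δp = p'−p = (-0.6402,0.3212); α = Δx/Fx = (-7401/11560) / (-7401/1156) = 1/10
check: Δy/Fy = (3713/11560) / (3713/1156) = 1/10 ✓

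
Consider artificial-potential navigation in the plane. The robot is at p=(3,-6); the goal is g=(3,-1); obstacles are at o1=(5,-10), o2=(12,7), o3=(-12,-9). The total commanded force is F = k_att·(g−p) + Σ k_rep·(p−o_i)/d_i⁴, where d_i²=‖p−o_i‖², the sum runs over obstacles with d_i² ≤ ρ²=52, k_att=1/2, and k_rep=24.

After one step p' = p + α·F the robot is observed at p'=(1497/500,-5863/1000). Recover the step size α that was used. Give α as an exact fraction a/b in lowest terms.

F_att = 1/2·(g−p) = 1/2·(0,5) = (0.0000,2.5000)
o1: d²=20 ≤ ρ²=52; F_rep = 24·(-2,4)/20² = (-0.1200,0.2400)
o2: d²=250 > ρ²=52 → inactive
o3: d²=234 > ρ²=52 → inactive
F = F_att + ΣF_rep = (-0.1200,2.7400)
Δp = p'−p = (-0.0060,0.1370); α = Δx/Fx = (-3/500) / (-3/25) = 1/20
check: Δy/Fy = (137/1000) / (137/50) = 1/20 ✓

α = 1/20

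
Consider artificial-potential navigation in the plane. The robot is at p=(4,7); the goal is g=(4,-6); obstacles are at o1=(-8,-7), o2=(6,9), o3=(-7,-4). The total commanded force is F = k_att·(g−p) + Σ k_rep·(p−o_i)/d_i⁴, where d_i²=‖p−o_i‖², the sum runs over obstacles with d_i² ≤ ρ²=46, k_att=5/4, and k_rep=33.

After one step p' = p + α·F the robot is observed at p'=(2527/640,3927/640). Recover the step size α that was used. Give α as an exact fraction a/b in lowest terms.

F_att = 5/4·(g−p) = 5/4·(0,-13) = (0.0000,-16.2500)
o1: d²=340 > ρ²=46 → inactive
o2: d²=8 ≤ ρ²=46; F_rep = 33·(-2,-2)/8² = (-1.0312,-1.0312)
o3: d²=242 > ρ²=46 → inactive
F = F_att + ΣF_rep = (-1.0312,-17.2812)
Δp = p'−p = (-0.0516,-0.8641); α = Δx/Fx = (-33/640) / (-33/32) = 1/20
check: Δy/Fy = (-553/640) / (-553/32) = 1/20 ✓

α = 1/20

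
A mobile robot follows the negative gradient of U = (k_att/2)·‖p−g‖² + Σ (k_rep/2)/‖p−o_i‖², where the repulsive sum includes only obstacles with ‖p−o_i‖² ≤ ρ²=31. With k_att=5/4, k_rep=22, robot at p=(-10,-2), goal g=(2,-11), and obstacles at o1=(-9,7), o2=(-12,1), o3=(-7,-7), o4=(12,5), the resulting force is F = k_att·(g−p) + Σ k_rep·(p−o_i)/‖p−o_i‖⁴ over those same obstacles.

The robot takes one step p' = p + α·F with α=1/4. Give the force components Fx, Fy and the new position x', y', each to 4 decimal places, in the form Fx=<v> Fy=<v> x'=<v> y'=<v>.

Fx=15.2604 Fy=-11.6405 x'=-6.1849 y'=-4.9101

F_att = 5/4·(g−p) = 5/4·(12,-9) = (15.0000,-11.2500)
o1: d²=82 > ρ²=31 → inactive
o2: d²=13 ≤ ρ²=31; F_rep = 22·(2,-3)/13² = (0.2604,-0.3905)
o3: d²=34 > ρ²=31 → inactive
o4: d²=533 > ρ²=31 → inactive
F = F_att + ΣF_rep = (15.2604,-11.6405)
p' = p + 1/4·F = (-6.1849,-4.9101)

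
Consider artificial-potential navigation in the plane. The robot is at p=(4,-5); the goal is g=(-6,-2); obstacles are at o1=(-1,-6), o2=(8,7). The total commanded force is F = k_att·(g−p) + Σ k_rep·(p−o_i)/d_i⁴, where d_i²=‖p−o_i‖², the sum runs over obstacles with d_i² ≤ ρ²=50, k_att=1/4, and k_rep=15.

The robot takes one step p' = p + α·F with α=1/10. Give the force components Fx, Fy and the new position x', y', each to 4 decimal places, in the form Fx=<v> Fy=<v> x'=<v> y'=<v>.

Fx=-2.3891 Fy=0.7722 x'=3.7611 y'=-4.9228

F_att = 1/4·(g−p) = 1/4·(-10,3) = (-2.5000,0.7500)
o1: d²=26 ≤ ρ²=50; F_rep = 15·(5,1)/26² = (0.1109,0.0222)
o2: d²=160 > ρ²=50 → inactive
F = F_att + ΣF_rep = (-2.3891,0.7722)
p' = p + 1/10·F = (3.7611,-4.9228)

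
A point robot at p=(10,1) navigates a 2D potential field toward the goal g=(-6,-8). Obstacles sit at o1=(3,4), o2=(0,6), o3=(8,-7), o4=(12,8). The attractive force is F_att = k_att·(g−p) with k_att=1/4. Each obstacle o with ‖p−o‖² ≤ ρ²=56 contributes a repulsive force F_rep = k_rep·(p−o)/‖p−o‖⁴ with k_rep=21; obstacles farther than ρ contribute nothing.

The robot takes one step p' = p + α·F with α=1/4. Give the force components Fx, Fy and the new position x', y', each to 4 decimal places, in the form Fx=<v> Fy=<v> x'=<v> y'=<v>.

F_att = 1/4·(g−p) = 1/4·(-16,-9) = (-4.0000,-2.2500)
o1: d²=58 > ρ²=56 → inactive
o2: d²=125 > ρ²=56 → inactive
o3: d²=68 > ρ²=56 → inactive
o4: d²=53 ≤ ρ²=56; F_rep = 21·(-2,-7)/53² = (-0.0150,-0.0523)
F = F_att + ΣF_rep = (-4.0150,-2.3023)
p' = p + 1/4·F = (8.9963,0.4244)

Fx=-4.0150 Fy=-2.3023 x'=8.9963 y'=0.4244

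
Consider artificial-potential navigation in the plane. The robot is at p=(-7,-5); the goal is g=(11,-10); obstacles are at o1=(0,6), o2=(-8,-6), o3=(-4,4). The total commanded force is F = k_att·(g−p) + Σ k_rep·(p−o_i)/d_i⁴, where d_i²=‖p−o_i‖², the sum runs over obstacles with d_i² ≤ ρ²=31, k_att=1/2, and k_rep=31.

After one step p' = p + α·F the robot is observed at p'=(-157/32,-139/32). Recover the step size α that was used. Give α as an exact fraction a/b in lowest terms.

α = 1/8

F_att = 1/2·(g−p) = 1/2·(18,-5) = (9.0000,-2.5000)
o1: d²=170 > ρ²=31 → inactive
o2: d²=2 ≤ ρ²=31; F_rep = 31·(1,1)/2² = (7.7500,7.7500)
o3: d²=90 > ρ²=31 → inactive
F = F_att + ΣF_rep = (16.7500,5.2500)
Δp = p'−p = (2.0938,0.6562); α = Δx/Fx = (67/32) / (67/4) = 1/8
check: Δy/Fy = (21/32) / (21/4) = 1/8 ✓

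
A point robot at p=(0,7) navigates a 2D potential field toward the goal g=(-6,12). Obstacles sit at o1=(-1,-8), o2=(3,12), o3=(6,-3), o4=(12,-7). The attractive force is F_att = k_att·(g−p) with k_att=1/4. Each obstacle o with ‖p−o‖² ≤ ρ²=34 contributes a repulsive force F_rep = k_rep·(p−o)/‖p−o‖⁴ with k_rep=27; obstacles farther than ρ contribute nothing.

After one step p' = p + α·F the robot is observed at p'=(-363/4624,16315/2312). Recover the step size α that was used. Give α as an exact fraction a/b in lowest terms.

α = 1/20

F_att = 1/4·(g−p) = 1/4·(-6,5) = (-1.5000,1.2500)
o1: d²=226 > ρ²=34 → inactive
o2: d²=34 ≤ ρ²=34; F_rep = 27·(-3,-5)/34² = (-0.0701,-0.1168)
o3: d²=136 > ρ²=34 → inactive
o4: d²=340 > ρ²=34 → inactive
F = F_att + ΣF_rep = (-1.5701,1.1332)
Δp = p'−p = (-0.0785,0.0567); α = Δx/Fx = (-363/4624) / (-1815/1156) = 1/20
check: Δy/Fy = (131/2312) / (655/578) = 1/20 ✓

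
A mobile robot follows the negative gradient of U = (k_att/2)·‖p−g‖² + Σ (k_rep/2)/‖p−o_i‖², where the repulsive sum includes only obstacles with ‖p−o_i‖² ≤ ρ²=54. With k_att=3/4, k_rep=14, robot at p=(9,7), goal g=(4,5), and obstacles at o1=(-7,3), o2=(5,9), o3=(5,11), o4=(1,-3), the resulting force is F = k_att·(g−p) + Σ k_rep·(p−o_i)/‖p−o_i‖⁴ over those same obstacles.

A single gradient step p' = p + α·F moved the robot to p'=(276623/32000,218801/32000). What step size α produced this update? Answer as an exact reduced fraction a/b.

F_att = 3/4·(g−p) = 3/4·(-5,-2) = (-3.7500,-1.5000)
o1: d²=272 > ρ²=54 → inactive
o2: d²=20 ≤ ρ²=54; F_rep = 14·(4,-2)/20² = (0.1400,-0.0700)
o3: d²=32 ≤ ρ²=54; F_rep = 14·(4,-4)/32² = (0.0547,-0.0547)
o4: d²=164 > ρ²=54 → inactive
F = F_att + ΣF_rep = (-3.5553,-1.6247)
Δp = p'−p = (-0.3555,-0.1625); α = Δx/Fx = (-11377/32000) / (-11377/3200) = 1/10
check: Δy/Fy = (-5199/32000) / (-5199/3200) = 1/10 ✓

α = 1/10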